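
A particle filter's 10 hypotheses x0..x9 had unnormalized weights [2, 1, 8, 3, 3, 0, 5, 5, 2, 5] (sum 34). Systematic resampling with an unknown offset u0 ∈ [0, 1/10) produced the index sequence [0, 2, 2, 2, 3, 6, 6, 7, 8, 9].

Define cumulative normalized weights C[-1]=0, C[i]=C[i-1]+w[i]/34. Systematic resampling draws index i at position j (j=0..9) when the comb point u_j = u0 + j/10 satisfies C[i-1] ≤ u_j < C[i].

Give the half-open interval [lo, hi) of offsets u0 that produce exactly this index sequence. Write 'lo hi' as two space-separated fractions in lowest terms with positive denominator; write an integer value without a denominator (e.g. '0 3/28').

C = [1/17, 3/34, 11/34, 7/17, 1/2, 1/2, 11/17, 27/34, 29/34, 1]
j=0 picked index 0: u0 ∈ [0, 1/17)
j=1 picked index 2: u0 ∈ [-1/85, 19/85)
j=2 picked index 2: u0 ∈ [-19/170, 21/170)
j=3 picked index 2: u0 ∈ [-18/85, 2/85)
j=4 picked index 3: u0 ∈ [-13/170, 1/85)
j=5 picked index 6: u0 ∈ [0, 5/34)
j=6 picked index 6: u0 ∈ [-1/10, 4/85)
j=7 picked index 7: u0 ∈ [-9/170, 8/85)
j=8 picked index 8: u0 ∈ [-1/170, 9/170)
j=9 picked index 9: u0 ∈ [-4/85, 1/10)
intersection: [0, 1/85)

0 1/85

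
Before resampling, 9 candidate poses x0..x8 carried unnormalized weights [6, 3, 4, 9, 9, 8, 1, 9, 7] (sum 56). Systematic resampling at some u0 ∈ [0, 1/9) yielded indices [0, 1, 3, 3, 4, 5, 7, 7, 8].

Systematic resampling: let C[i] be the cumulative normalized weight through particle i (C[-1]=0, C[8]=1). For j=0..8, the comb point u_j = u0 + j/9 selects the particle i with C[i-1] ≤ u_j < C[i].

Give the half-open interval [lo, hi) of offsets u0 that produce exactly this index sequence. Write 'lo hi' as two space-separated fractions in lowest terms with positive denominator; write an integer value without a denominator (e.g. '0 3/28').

C = [3/28, 9/56, 13/56, 11/28, 31/56, 39/56, 5/7, 7/8, 1]
j=0 picked index 0: u0 ∈ [0, 3/28)
j=1 picked index 1: u0 ∈ [-1/252, 25/504)
j=2 picked index 3: u0 ∈ [5/504, 43/252)
j=3 picked index 3: u0 ∈ [-17/168, 5/84)
j=4 picked index 4: u0 ∈ [-13/252, 55/504)
j=5 picked index 5: u0 ∈ [-1/504, 71/504)
j=6 picked index 7: u0 ∈ [1/21, 5/24)
j=7 picked index 7: u0 ∈ [-4/63, 7/72)
j=8 picked index 8: u0 ∈ [-1/72, 1/9)
intersection: [1/21, 25/504)

1/21 25/504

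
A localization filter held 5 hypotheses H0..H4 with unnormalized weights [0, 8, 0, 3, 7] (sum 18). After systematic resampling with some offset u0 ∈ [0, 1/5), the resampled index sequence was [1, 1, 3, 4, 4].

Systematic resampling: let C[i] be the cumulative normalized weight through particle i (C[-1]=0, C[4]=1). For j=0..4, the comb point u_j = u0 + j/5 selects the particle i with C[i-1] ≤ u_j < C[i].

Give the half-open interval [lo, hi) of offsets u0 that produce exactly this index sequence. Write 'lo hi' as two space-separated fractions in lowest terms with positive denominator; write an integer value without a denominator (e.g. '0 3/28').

C = [0, 4/9, 4/9, 11/18, 1]
j=0 picked index 1: u0 ∈ [0, 4/9)
j=1 picked index 1: u0 ∈ [-1/5, 11/45)
j=2 picked index 3: u0 ∈ [2/45, 19/90)
j=3 picked index 4: u0 ∈ [1/90, 2/5)
j=4 picked index 4: u0 ∈ [-17/90, 1/5)
intersection: [2/45, 1/5)

2/45 1/5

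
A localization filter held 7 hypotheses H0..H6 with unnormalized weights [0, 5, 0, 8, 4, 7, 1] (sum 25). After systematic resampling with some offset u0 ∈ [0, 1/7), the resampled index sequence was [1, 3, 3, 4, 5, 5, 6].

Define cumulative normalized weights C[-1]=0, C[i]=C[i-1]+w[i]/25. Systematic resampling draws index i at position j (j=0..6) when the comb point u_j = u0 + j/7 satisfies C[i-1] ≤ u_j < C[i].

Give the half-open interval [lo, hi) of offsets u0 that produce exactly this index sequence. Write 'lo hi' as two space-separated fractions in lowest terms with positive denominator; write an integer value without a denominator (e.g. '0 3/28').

C = [0, 1/5, 1/5, 13/25, 17/25, 24/25, 1]
j=0 picked index 1: u0 ∈ [0, 1/5)
j=1 picked index 3: u0 ∈ [2/35, 66/175)
j=2 picked index 3: u0 ∈ [-3/35, 41/175)
j=3 picked index 4: u0 ∈ [16/175, 44/175)
j=4 picked index 5: u0 ∈ [19/175, 68/175)
j=5 picked index 5: u0 ∈ [-6/175, 43/175)
j=6 picked index 6: u0 ∈ [18/175, 1/7)
intersection: [19/175, 1/7)

19/175 1/7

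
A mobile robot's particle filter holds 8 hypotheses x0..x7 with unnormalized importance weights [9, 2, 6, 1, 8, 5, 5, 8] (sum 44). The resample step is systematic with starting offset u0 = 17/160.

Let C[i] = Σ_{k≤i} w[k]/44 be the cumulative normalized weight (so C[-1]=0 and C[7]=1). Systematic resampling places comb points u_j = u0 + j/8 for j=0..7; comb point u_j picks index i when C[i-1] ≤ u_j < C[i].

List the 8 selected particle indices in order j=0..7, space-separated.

0 1 2 4 5 6 7 7

C = [9/44, 1/4, 17/44, 9/22, 13/22, 31/44, 9/11, 1]
j=0: u_0=17/160 ∈ [0, 9/44) → index 0
j=1: u_1=37/160 ∈ [9/44, 1/4) → index 1
j=2: u_2=57/160 ∈ [1/4, 17/44) → index 2
j=3: u_3=77/160 ∈ [9/22, 13/22) → index 4
j=4: u_4=97/160 ∈ [13/22, 31/44) → index 5
j=5: u_5=117/160 ∈ [31/44, 9/11) → index 6
j=6: u_6=137/160 ∈ [9/11, 1) → index 7
j=7: u_7=157/160 ∈ [9/11, 1) → index 7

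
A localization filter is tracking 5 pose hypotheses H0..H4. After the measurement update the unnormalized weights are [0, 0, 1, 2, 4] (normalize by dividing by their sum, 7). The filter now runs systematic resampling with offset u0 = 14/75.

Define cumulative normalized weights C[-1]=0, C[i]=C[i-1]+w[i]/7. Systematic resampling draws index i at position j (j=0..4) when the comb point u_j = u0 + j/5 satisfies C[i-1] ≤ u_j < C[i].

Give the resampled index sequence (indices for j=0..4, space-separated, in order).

C = [0, 0, 1/7, 3/7, 1]
j=0: u_0=14/75 ∈ [1/7, 3/7) → index 3
j=1: u_1=29/75 ∈ [1/7, 3/7) → index 3
j=2: u_2=44/75 ∈ [3/7, 1) → index 4
j=3: u_3=59/75 ∈ [3/7, 1) → index 4
j=4: u_4=74/75 ∈ [3/7, 1) → index 4

3 3 4 4 4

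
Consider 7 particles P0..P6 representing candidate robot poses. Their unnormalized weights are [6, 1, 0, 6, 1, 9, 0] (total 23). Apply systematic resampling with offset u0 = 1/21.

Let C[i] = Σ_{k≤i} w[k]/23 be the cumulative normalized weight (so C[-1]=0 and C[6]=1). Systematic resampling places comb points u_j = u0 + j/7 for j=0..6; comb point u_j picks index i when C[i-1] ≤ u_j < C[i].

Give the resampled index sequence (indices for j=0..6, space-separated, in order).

C = [6/23, 7/23, 7/23, 13/23, 14/23, 1, 1]
j=0: u_0=1/21 ∈ [0, 6/23) → index 0
j=1: u_1=4/21 ∈ [0, 6/23) → index 0
j=2: u_2=1/3 ∈ [7/23, 13/23) → index 3
j=3: u_3=10/21 ∈ [7/23, 13/23) → index 3
j=4: u_4=13/21 ∈ [14/23, 1) → index 5
j=5: u_5=16/21 ∈ [14/23, 1) → index 5
j=6: u_6=19/21 ∈ [14/23, 1) → index 5

0 0 3 3 5 5 5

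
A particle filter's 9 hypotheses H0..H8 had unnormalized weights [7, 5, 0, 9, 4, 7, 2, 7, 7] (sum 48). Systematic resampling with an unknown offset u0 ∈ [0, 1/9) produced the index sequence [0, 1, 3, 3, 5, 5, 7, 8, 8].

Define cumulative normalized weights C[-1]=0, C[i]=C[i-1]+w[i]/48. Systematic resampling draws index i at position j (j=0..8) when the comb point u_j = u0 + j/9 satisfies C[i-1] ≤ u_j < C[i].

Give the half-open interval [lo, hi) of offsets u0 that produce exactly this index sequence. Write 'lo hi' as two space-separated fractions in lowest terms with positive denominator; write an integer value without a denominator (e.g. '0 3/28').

C = [7/48, 1/4, 1/4, 7/16, 25/48, 2/3, 17/24, 41/48, 1]
j=0 picked index 0: u0 ∈ [0, 7/48)
j=1 picked index 1: u0 ∈ [5/144, 5/36)
j=2 picked index 3: u0 ∈ [1/36, 31/144)
j=3 picked index 3: u0 ∈ [-1/12, 5/48)
j=4 picked index 5: u0 ∈ [11/144, 2/9)
j=5 picked index 5: u0 ∈ [-5/144, 1/9)
j=6 picked index 7: u0 ∈ [1/24, 3/16)
j=7 picked index 8: u0 ∈ [11/144, 2/9)
j=8 picked index 8: u0 ∈ [-5/144, 1/9)
intersection: [11/144, 5/48)

11/144 5/48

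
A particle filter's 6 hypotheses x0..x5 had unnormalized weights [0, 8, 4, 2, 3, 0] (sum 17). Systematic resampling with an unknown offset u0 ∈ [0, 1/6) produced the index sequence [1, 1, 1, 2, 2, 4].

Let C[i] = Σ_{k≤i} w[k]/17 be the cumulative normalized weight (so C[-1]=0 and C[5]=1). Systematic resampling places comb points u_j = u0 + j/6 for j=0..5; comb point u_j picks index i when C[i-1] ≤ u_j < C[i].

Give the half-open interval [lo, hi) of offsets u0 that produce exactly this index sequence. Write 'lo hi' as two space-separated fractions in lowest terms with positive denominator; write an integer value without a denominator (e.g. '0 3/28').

0 2/51

C = [0, 8/17, 12/17, 14/17, 1, 1]
j=0 picked index 1: u0 ∈ [0, 8/17)
j=1 picked index 1: u0 ∈ [-1/6, 31/102)
j=2 picked index 1: u0 ∈ [-1/3, 7/51)
j=3 picked index 2: u0 ∈ [-1/34, 7/34)
j=4 picked index 2: u0 ∈ [-10/51, 2/51)
j=5 picked index 4: u0 ∈ [-1/102, 1/6)
intersection: [0, 2/51)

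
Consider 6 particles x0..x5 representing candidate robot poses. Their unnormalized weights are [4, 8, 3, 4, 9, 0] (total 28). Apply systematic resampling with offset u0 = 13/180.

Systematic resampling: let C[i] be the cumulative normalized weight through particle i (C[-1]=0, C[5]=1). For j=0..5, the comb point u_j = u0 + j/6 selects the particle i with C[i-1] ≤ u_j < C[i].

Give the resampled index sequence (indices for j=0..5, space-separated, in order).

C = [1/7, 3/7, 15/28, 19/28, 1, 1]
j=0: u_0=13/180 ∈ [0, 1/7) → index 0
j=1: u_1=43/180 ∈ [1/7, 3/7) → index 1
j=2: u_2=73/180 ∈ [1/7, 3/7) → index 1
j=3: u_3=103/180 ∈ [15/28, 19/28) → index 3
j=4: u_4=133/180 ∈ [19/28, 1) → index 4
j=5: u_5=163/180 ∈ [19/28, 1) → index 4

0 1 1 3 4 4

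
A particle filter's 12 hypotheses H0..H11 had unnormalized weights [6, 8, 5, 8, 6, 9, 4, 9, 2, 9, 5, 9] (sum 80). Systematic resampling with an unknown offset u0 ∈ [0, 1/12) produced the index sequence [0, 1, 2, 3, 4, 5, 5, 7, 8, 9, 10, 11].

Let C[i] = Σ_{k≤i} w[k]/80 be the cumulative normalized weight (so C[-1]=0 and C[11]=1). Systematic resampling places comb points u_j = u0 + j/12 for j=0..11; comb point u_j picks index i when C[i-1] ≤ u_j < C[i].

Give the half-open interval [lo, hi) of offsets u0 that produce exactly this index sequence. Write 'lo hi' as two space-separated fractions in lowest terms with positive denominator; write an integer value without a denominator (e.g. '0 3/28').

C = [3/40, 7/40, 19/80, 27/80, 33/80, 21/40, 23/40, 11/16, 57/80, 33/40, 71/80, 1]
j=0 picked index 0: u0 ∈ [0, 3/40)
j=1 picked index 1: u0 ∈ [-1/120, 11/120)
j=2 picked index 2: u0 ∈ [1/120, 17/240)
j=3 picked index 3: u0 ∈ [-1/80, 7/80)
j=4 picked index 4: u0 ∈ [1/240, 19/240)
j=5 picked index 5: u0 ∈ [-1/240, 13/120)
j=6 picked index 5: u0 ∈ [-7/80, 1/40)
j=7 picked index 7: u0 ∈ [-1/120, 5/48)
j=8 picked index 8: u0 ∈ [1/48, 11/240)
j=9 picked index 9: u0 ∈ [-3/80, 3/40)
j=10 picked index 10: u0 ∈ [-1/120, 13/240)
j=11 picked index 11: u0 ∈ [-7/240, 1/12)
intersection: [1/48, 1/40)

1/48 1/40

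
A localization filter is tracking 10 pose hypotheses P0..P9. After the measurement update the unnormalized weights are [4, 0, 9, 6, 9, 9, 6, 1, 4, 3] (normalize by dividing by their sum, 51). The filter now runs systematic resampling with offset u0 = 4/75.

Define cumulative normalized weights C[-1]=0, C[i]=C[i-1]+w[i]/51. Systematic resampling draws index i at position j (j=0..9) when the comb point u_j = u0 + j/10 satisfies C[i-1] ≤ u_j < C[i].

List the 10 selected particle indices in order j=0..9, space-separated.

C = [4/51, 4/51, 13/51, 19/51, 28/51, 37/51, 43/51, 44/51, 16/17, 1]
j=0: u_0=4/75 ∈ [0, 4/51) → index 0
j=1: u_1=23/150 ∈ [4/51, 13/51) → index 2
j=2: u_2=19/75 ∈ [4/51, 13/51) → index 2
j=3: u_3=53/150 ∈ [13/51, 19/51) → index 3
j=4: u_4=34/75 ∈ [19/51, 28/51) → index 4
j=5: u_5=83/150 ∈ [28/51, 37/51) → index 5
j=6: u_6=49/75 ∈ [28/51, 37/51) → index 5
j=7: u_7=113/150 ∈ [37/51, 43/51) → index 6
j=8: u_8=64/75 ∈ [43/51, 44/51) → index 7
j=9: u_9=143/150 ∈ [16/17, 1) → index 9

0 2 2 3 4 5 5 6 7 9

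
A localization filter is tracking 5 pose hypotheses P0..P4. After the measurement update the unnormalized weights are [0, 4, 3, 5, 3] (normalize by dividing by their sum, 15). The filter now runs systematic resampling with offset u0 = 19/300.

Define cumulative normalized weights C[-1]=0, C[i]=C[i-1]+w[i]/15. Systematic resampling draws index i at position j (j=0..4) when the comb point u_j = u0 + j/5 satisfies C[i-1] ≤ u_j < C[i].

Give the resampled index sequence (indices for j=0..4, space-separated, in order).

1 1 2 3 4

C = [0, 4/15, 7/15, 4/5, 1]
j=0: u_0=19/300 ∈ [0, 4/15) → index 1
j=1: u_1=79/300 ∈ [0, 4/15) → index 1
j=2: u_2=139/300 ∈ [4/15, 7/15) → index 2
j=3: u_3=199/300 ∈ [7/15, 4/5) → index 3
j=4: u_4=259/300 ∈ [4/5, 1) → index 4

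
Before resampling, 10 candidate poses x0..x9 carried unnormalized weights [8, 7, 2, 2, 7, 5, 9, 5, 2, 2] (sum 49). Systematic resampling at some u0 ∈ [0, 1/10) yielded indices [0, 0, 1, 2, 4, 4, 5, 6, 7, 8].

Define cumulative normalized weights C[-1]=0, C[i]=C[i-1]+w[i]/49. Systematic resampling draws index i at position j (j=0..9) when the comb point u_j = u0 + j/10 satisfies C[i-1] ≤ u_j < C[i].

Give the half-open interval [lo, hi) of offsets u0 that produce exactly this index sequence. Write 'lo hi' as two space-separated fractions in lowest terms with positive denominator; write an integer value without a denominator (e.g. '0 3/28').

9/490 3/98

C = [8/49, 15/49, 17/49, 19/49, 26/49, 31/49, 40/49, 45/49, 47/49, 1]
j=0 picked index 0: u0 ∈ [0, 8/49)
j=1 picked index 0: u0 ∈ [-1/10, 31/490)
j=2 picked index 1: u0 ∈ [-9/245, 26/245)
j=3 picked index 2: u0 ∈ [3/490, 23/490)
j=4 picked index 4: u0 ∈ [-3/245, 32/245)
j=5 picked index 4: u0 ∈ [-11/98, 3/98)
j=6 picked index 5: u0 ∈ [-17/245, 8/245)
j=7 picked index 6: u0 ∈ [-33/490, 57/490)
j=8 picked index 7: u0 ∈ [4/245, 29/245)
j=9 picked index 8: u0 ∈ [9/490, 29/490)
intersection: [9/490, 3/98)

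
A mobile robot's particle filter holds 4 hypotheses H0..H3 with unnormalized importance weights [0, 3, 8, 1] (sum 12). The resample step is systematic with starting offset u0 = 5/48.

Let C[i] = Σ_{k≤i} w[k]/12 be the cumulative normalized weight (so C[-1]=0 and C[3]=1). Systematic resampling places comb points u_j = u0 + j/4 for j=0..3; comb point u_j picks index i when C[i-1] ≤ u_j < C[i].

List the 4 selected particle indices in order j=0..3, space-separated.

C = [0, 1/4, 11/12, 1]
j=0: u_0=5/48 ∈ [0, 1/4) → index 1
j=1: u_1=17/48 ∈ [1/4, 11/12) → index 2
j=2: u_2=29/48 ∈ [1/4, 11/12) → index 2
j=3: u_3=41/48 ∈ [1/4, 11/12) → index 2

1 2 2 2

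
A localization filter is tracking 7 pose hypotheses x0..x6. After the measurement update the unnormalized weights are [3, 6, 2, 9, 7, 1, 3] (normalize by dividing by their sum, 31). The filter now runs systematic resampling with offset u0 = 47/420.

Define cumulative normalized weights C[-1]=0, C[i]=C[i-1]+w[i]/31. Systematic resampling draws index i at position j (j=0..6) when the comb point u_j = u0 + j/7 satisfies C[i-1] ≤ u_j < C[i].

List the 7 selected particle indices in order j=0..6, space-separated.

1 1 3 3 4 4 6

C = [3/31, 9/31, 11/31, 20/31, 27/31, 28/31, 1]
j=0: u_0=47/420 ∈ [3/31, 9/31) → index 1
j=1: u_1=107/420 ∈ [3/31, 9/31) → index 1
j=2: u_2=167/420 ∈ [11/31, 20/31) → index 3
j=3: u_3=227/420 ∈ [11/31, 20/31) → index 3
j=4: u_4=41/60 ∈ [20/31, 27/31) → index 4
j=5: u_5=347/420 ∈ [20/31, 27/31) → index 4
j=6: u_6=407/420 ∈ [28/31, 1) → index 6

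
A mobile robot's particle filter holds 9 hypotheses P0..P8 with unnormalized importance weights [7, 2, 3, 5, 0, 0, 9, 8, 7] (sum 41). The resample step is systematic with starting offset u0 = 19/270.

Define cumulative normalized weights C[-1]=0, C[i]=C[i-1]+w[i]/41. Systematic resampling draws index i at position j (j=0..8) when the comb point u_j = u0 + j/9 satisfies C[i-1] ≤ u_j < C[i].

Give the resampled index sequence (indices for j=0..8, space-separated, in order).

C = [7/41, 9/41, 12/41, 17/41, 17/41, 17/41, 26/41, 34/41, 1]
j=0: u_0=19/270 ∈ [0, 7/41) → index 0
j=1: u_1=49/270 ∈ [7/41, 9/41) → index 1
j=2: u_2=79/270 ∈ [9/41, 12/41) → index 2
j=3: u_3=109/270 ∈ [12/41, 17/41) → index 3
j=4: u_4=139/270 ∈ [17/41, 26/41) → index 6
j=5: u_5=169/270 ∈ [17/41, 26/41) → index 6
j=6: u_6=199/270 ∈ [26/41, 34/41) → index 7
j=7: u_7=229/270 ∈ [34/41, 1) → index 8
j=8: u_8=259/270 ∈ [34/41, 1) → index 8

0 1 2 3 6 6 7 8 8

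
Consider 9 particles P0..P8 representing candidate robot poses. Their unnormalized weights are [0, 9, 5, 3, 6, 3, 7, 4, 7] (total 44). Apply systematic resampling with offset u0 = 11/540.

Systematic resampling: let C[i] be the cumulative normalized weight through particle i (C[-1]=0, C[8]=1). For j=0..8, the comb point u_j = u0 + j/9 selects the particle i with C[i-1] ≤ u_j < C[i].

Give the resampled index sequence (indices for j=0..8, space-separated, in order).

1 1 2 3 4 5 6 7 8

C = [0, 9/44, 7/22, 17/44, 23/44, 13/22, 3/4, 37/44, 1]
j=0: u_0=11/540 ∈ [0, 9/44) → index 1
j=1: u_1=71/540 ∈ [0, 9/44) → index 1
j=2: u_2=131/540 ∈ [9/44, 7/22) → index 2
j=3: u_3=191/540 ∈ [7/22, 17/44) → index 3
j=4: u_4=251/540 ∈ [17/44, 23/44) → index 4
j=5: u_5=311/540 ∈ [23/44, 13/22) → index 5
j=6: u_6=371/540 ∈ [13/22, 3/4) → index 6
j=7: u_7=431/540 ∈ [3/4, 37/44) → index 7
j=8: u_8=491/540 ∈ [37/44, 1) → index 8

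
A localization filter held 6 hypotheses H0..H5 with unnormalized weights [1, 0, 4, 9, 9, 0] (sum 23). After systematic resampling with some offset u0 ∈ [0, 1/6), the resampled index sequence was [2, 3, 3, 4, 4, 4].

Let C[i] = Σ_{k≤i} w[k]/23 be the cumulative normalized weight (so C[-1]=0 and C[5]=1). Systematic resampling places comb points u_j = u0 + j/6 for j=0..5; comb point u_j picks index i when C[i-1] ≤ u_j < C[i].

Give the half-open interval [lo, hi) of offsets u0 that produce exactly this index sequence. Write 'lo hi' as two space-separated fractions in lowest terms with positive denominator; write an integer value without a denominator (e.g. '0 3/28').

C = [1/23, 1/23, 5/23, 14/23, 1, 1]
j=0 picked index 2: u0 ∈ [1/23, 5/23)
j=1 picked index 3: u0 ∈ [7/138, 61/138)
j=2 picked index 3: u0 ∈ [-8/69, 19/69)
j=3 picked index 4: u0 ∈ [5/46, 1/2)
j=4 picked index 4: u0 ∈ [-4/69, 1/3)
j=5 picked index 4: u0 ∈ [-31/138, 1/6)
intersection: [5/46, 1/6)

5/46 1/6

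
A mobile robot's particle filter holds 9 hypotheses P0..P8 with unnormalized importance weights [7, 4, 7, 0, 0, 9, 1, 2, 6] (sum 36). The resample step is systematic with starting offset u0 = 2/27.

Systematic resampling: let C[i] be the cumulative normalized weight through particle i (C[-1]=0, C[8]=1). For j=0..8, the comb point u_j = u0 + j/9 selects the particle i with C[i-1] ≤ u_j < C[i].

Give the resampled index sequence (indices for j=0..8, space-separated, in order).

0 0 1 2 5 5 5 8 8

C = [7/36, 11/36, 1/2, 1/2, 1/2, 3/4, 7/9, 5/6, 1]
j=0: u_0=2/27 ∈ [0, 7/36) → index 0
j=1: u_1=5/27 ∈ [0, 7/36) → index 0
j=2: u_2=8/27 ∈ [7/36, 11/36) → index 1
j=3: u_3=11/27 ∈ [11/36, 1/2) → index 2
j=4: u_4=14/27 ∈ [1/2, 3/4) → index 5
j=5: u_5=17/27 ∈ [1/2, 3/4) → index 5
j=6: u_6=20/27 ∈ [1/2, 3/4) → index 5
j=7: u_7=23/27 ∈ [5/6, 1) → index 8
j=8: u_8=26/27 ∈ [5/6, 1) → index 8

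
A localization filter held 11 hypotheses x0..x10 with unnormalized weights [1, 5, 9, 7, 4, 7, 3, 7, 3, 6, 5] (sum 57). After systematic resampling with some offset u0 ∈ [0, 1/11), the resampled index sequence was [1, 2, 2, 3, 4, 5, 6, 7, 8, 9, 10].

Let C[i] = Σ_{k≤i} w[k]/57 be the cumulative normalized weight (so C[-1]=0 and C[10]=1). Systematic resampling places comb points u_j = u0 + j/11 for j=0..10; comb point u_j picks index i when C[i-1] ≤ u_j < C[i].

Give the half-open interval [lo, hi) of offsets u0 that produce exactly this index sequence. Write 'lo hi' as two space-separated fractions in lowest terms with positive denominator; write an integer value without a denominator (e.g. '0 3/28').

7/209 50/627

C = [1/57, 2/19, 5/19, 22/57, 26/57, 11/19, 12/19, 43/57, 46/57, 52/57, 1]
j=0 picked index 1: u0 ∈ [1/57, 2/19)
j=1 picked index 2: u0 ∈ [3/209, 36/209)
j=2 picked index 2: u0 ∈ [-16/209, 17/209)
j=3 picked index 3: u0 ∈ [-2/209, 71/627)
j=4 picked index 4: u0 ∈ [14/627, 58/627)
j=5 picked index 5: u0 ∈ [1/627, 26/209)
j=6 picked index 6: u0 ∈ [7/209, 18/209)
j=7 picked index 7: u0 ∈ [-1/209, 74/627)
j=8 picked index 8: u0 ∈ [17/627, 50/627)
j=9 picked index 9: u0 ∈ [-7/627, 59/627)
j=10 picked index 10: u0 ∈ [2/627, 1/11)
intersection: [7/209, 50/627)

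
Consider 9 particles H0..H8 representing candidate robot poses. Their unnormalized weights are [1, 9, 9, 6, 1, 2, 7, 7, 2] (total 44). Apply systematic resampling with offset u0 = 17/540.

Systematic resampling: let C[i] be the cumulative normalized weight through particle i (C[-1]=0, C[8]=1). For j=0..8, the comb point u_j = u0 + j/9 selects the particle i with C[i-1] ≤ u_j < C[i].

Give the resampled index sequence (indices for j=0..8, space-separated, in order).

C = [1/44, 5/22, 19/44, 25/44, 13/22, 7/11, 35/44, 21/22, 1]
j=0: u_0=17/540 ∈ [1/44, 5/22) → index 1
j=1: u_1=77/540 ∈ [1/44, 5/22) → index 1
j=2: u_2=137/540 ∈ [5/22, 19/44) → index 2
j=3: u_3=197/540 ∈ [5/22, 19/44) → index 2
j=4: u_4=257/540 ∈ [19/44, 25/44) → index 3
j=5: u_5=317/540 ∈ [25/44, 13/22) → index 4
j=6: u_6=377/540 ∈ [7/11, 35/44) → index 6
j=7: u_7=437/540 ∈ [35/44, 21/22) → index 7
j=8: u_8=497/540 ∈ [35/44, 21/22) → index 7

1 1 2 2 3 4 6 7 7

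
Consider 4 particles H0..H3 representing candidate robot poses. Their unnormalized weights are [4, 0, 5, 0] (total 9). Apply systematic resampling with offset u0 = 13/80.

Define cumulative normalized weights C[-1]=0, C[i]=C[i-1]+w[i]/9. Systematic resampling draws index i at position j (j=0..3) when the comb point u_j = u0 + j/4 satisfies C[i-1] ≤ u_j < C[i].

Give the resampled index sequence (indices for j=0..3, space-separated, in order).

0 0 2 2

C = [4/9, 4/9, 1, 1]
j=0: u_0=13/80 ∈ [0, 4/9) → index 0
j=1: u_1=33/80 ∈ [0, 4/9) → index 0
j=2: u_2=53/80 ∈ [4/9, 1) → index 2
j=3: u_3=73/80 ∈ [4/9, 1) → index 2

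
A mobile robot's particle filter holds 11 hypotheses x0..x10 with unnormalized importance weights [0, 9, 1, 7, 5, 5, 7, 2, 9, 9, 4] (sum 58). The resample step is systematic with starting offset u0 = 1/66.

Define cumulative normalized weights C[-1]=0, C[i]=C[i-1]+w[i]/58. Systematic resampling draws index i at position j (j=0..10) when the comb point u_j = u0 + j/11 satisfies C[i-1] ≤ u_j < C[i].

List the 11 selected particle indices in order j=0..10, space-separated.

C = [0, 9/58, 5/29, 17/58, 11/29, 27/58, 17/29, 18/29, 45/58, 27/29, 1]
j=0: u_0=1/66 ∈ [0, 9/58) → index 1
j=1: u_1=7/66 ∈ [0, 9/58) → index 1
j=2: u_2=13/66 ∈ [5/29, 17/58) → index 3
j=3: u_3=19/66 ∈ [5/29, 17/58) → index 3
j=4: u_4=25/66 ∈ [17/58, 11/29) → index 4
j=5: u_5=31/66 ∈ [27/58, 17/29) → index 6
j=6: u_6=37/66 ∈ [27/58, 17/29) → index 6
j=7: u_7=43/66 ∈ [18/29, 45/58) → index 8
j=8: u_8=49/66 ∈ [18/29, 45/58) → index 8
j=9: u_9=5/6 ∈ [45/58, 27/29) → index 9
j=10: u_10=61/66 ∈ [45/58, 27/29) → index 9

1 1 3 3 4 6 6 8 8 9 9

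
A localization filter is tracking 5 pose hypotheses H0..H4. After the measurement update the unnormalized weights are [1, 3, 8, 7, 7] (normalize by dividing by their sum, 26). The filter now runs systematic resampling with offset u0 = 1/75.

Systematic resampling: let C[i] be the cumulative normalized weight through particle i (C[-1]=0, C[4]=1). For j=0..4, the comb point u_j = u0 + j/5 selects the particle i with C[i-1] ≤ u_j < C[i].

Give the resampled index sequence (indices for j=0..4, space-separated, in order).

C = [1/26, 2/13, 6/13, 19/26, 1]
j=0: u_0=1/75 ∈ [0, 1/26) → index 0
j=1: u_1=16/75 ∈ [2/13, 6/13) → index 2
j=2: u_2=31/75 ∈ [2/13, 6/13) → index 2
j=3: u_3=46/75 ∈ [6/13, 19/26) → index 3
j=4: u_4=61/75 ∈ [19/26, 1) → index 4

0 2 2 3 4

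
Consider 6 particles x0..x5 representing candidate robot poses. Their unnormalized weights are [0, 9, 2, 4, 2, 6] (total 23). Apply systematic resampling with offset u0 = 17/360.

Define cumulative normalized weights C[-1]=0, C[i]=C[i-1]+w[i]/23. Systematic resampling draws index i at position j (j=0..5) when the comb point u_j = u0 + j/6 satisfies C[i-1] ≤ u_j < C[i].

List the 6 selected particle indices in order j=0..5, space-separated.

C = [0, 9/23, 11/23, 15/23, 17/23, 1]
j=0: u_0=17/360 ∈ [0, 9/23) → index 1
j=1: u_1=77/360 ∈ [0, 9/23) → index 1
j=2: u_2=137/360 ∈ [0, 9/23) → index 1
j=3: u_3=197/360 ∈ [11/23, 15/23) → index 3
j=4: u_4=257/360 ∈ [15/23, 17/23) → index 4
j=5: u_5=317/360 ∈ [17/23, 1) → index 5

1 1 1 3 4 5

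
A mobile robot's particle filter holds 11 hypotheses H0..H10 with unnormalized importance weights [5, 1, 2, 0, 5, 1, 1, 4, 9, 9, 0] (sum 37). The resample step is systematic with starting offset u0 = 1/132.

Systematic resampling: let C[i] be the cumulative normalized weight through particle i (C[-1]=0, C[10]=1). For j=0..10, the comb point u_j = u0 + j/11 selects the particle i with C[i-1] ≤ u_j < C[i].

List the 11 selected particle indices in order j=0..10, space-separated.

C = [5/37, 6/37, 8/37, 8/37, 13/37, 14/37, 15/37, 19/37, 28/37, 1, 1]
j=0: u_0=1/132 ∈ [0, 5/37) → index 0
j=1: u_1=13/132 ∈ [0, 5/37) → index 0
j=2: u_2=25/132 ∈ [6/37, 8/37) → index 2
j=3: u_3=37/132 ∈ [8/37, 13/37) → index 4
j=4: u_4=49/132 ∈ [13/37, 14/37) → index 5
j=5: u_5=61/132 ∈ [15/37, 19/37) → index 7
j=6: u_6=73/132 ∈ [19/37, 28/37) → index 8
j=7: u_7=85/132 ∈ [19/37, 28/37) → index 8
j=8: u_8=97/132 ∈ [19/37, 28/37) → index 8
j=9: u_9=109/132 ∈ [28/37, 1) → index 9
j=10: u_10=11/12 ∈ [28/37, 1) → index 9

0 0 2 4 5 7 8 8 8 9 9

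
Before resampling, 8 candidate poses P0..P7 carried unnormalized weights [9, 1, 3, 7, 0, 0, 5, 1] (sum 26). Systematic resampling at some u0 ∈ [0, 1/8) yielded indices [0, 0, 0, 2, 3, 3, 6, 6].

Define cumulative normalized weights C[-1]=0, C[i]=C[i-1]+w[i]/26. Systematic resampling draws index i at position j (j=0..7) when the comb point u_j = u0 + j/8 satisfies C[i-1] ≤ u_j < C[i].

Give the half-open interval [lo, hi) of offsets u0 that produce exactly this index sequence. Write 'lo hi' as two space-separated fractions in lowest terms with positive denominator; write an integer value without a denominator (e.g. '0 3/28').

C = [9/26, 5/13, 1/2, 10/13, 10/13, 10/13, 25/26, 1]
j=0 picked index 0: u0 ∈ [0, 9/26)
j=1 picked index 0: u0 ∈ [-1/8, 23/104)
j=2 picked index 0: u0 ∈ [-1/4, 5/52)
j=3 picked index 2: u0 ∈ [1/104, 1/8)
j=4 picked index 3: u0 ∈ [0, 7/26)
j=5 picked index 3: u0 ∈ [-1/8, 15/104)
j=6 picked index 6: u0 ∈ [1/52, 11/52)
j=7 picked index 6: u0 ∈ [-11/104, 9/104)
intersection: [1/52, 9/104)

1/52 9/104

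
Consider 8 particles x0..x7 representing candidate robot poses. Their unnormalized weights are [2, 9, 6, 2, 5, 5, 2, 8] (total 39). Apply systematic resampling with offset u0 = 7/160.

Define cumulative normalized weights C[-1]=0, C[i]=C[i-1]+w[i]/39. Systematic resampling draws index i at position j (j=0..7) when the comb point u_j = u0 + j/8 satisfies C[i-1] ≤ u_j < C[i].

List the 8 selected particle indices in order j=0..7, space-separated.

C = [2/39, 11/39, 17/39, 19/39, 8/13, 29/39, 31/39, 1]
j=0: u_0=7/160 ∈ [0, 2/39) → index 0
j=1: u_1=27/160 ∈ [2/39, 11/39) → index 1
j=2: u_2=47/160 ∈ [11/39, 17/39) → index 2
j=3: u_3=67/160 ∈ [11/39, 17/39) → index 2
j=4: u_4=87/160 ∈ [19/39, 8/13) → index 4
j=5: u_5=107/160 ∈ [8/13, 29/39) → index 5
j=6: u_6=127/160 ∈ [29/39, 31/39) → index 6
j=7: u_7=147/160 ∈ [31/39, 1) → index 7

0 1 2 2 4 5 6 7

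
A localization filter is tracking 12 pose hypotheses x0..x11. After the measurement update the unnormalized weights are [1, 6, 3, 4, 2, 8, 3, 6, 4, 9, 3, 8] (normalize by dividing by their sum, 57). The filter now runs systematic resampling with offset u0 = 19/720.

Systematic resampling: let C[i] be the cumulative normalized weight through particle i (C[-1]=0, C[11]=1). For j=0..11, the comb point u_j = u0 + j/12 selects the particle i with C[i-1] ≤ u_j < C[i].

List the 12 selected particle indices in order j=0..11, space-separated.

1 1 3 4 5 6 7 8 9 9 11 11

C = [1/57, 7/57, 10/57, 14/57, 16/57, 8/19, 9/19, 11/19, 37/57, 46/57, 49/57, 1]
j=0: u_0=19/720 ∈ [1/57, 7/57) → index 1
j=1: u_1=79/720 ∈ [1/57, 7/57) → index 1
j=2: u_2=139/720 ∈ [10/57, 14/57) → index 3
j=3: u_3=199/720 ∈ [14/57, 16/57) → index 4
j=4: u_4=259/720 ∈ [16/57, 8/19) → index 5
j=5: u_5=319/720 ∈ [8/19, 9/19) → index 6
j=6: u_6=379/720 ∈ [9/19, 11/19) → index 7
j=7: u_7=439/720 ∈ [11/19, 37/57) → index 8
j=8: u_8=499/720 ∈ [37/57, 46/57) → index 9
j=9: u_9=559/720 ∈ [37/57, 46/57) → index 9
j=10: u_10=619/720 ∈ [49/57, 1) → index 11
j=11: u_11=679/720 ∈ [49/57, 1) → index 11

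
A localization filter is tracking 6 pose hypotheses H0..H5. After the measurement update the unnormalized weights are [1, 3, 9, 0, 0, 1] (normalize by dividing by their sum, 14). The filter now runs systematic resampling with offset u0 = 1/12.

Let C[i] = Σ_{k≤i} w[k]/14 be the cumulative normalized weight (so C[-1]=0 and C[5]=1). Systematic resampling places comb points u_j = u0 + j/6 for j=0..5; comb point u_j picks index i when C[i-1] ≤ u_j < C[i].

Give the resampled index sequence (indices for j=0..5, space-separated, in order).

C = [1/14, 2/7, 13/14, 13/14, 13/14, 1]
j=0: u_0=1/12 ∈ [1/14, 2/7) → index 1
j=1: u_1=1/4 ∈ [1/14, 2/7) → index 1
j=2: u_2=5/12 ∈ [2/7, 13/14) → index 2
j=3: u_3=7/12 ∈ [2/7, 13/14) → index 2
j=4: u_4=3/4 ∈ [2/7, 13/14) → index 2
j=5: u_5=11/12 ∈ [2/7, 13/14) → index 2

1 1 2 2 2 2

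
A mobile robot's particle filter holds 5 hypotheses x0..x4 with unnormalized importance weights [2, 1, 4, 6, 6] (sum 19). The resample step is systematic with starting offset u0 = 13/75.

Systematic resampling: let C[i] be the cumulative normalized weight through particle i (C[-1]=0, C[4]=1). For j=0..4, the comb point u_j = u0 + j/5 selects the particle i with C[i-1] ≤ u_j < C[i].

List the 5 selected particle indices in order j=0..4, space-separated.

C = [2/19, 3/19, 7/19, 13/19, 1]
j=0: u_0=13/75 ∈ [3/19, 7/19) → index 2
j=1: u_1=28/75 ∈ [7/19, 13/19) → index 3
j=2: u_2=43/75 ∈ [7/19, 13/19) → index 3
j=3: u_3=58/75 ∈ [13/19, 1) → index 4
j=4: u_4=73/75 ∈ [13/19, 1) → index 4

2 3 3 4 4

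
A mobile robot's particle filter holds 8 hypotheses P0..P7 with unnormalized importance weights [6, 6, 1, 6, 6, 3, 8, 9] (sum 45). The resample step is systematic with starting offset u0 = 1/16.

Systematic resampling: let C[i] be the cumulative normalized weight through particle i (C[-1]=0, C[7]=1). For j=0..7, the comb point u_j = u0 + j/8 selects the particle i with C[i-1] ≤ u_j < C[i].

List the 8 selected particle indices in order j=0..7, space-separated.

0 1 3 4 5 6 7 7

C = [2/15, 4/15, 13/45, 19/45, 5/9, 28/45, 4/5, 1]
j=0: u_0=1/16 ∈ [0, 2/15) → index 0
j=1: u_1=3/16 ∈ [2/15, 4/15) → index 1
j=2: u_2=5/16 ∈ [13/45, 19/45) → index 3
j=3: u_3=7/16 ∈ [19/45, 5/9) → index 4
j=4: u_4=9/16 ∈ [5/9, 28/45) → index 5
j=5: u_5=11/16 ∈ [28/45, 4/5) → index 6
j=6: u_6=13/16 ∈ [4/5, 1) → index 7
j=7: u_7=15/16 ∈ [4/5, 1) → index 7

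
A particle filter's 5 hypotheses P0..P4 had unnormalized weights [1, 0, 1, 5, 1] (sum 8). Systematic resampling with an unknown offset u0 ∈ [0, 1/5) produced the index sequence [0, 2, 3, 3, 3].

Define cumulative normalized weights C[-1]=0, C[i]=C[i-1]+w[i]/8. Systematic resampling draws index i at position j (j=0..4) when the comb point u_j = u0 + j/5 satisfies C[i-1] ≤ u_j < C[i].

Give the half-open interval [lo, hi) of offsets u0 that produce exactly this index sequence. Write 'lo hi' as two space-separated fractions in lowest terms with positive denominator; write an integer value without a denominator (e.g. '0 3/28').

C = [1/8, 1/8, 1/4, 7/8, 1]
j=0 picked index 0: u0 ∈ [0, 1/8)
j=1 picked index 2: u0 ∈ [-3/40, 1/20)
j=2 picked index 3: u0 ∈ [-3/20, 19/40)
j=3 picked index 3: u0 ∈ [-7/20, 11/40)
j=4 picked index 3: u0 ∈ [-11/20, 3/40)
intersection: [0, 1/20)

0 1/20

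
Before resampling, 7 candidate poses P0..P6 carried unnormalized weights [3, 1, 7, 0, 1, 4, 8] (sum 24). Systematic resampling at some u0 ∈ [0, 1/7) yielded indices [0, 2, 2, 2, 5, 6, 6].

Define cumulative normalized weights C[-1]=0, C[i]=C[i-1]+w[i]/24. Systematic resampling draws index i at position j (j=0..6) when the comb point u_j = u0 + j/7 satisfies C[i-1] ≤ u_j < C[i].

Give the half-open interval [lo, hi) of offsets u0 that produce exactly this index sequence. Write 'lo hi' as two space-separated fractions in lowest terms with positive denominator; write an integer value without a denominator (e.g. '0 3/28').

1/42 5/168

C = [1/8, 1/6, 11/24, 11/24, 1/2, 2/3, 1]
j=0 picked index 0: u0 ∈ [0, 1/8)
j=1 picked index 2: u0 ∈ [1/42, 53/168)
j=2 picked index 2: u0 ∈ [-5/42, 29/168)
j=3 picked index 2: u0 ∈ [-11/42, 5/168)
j=4 picked index 5: u0 ∈ [-1/14, 2/21)
j=5 picked index 6: u0 ∈ [-1/21, 2/7)
j=6 picked index 6: u0 ∈ [-4/21, 1/7)
intersection: [1/42, 5/168)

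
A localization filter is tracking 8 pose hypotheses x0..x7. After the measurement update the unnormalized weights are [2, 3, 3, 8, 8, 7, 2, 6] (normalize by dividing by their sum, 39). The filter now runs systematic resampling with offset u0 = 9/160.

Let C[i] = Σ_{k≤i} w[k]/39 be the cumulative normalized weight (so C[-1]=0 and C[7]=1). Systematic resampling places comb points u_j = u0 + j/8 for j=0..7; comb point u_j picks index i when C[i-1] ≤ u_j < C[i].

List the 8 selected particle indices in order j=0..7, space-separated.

1 2 3 4 4 5 6 7

C = [2/39, 5/39, 8/39, 16/39, 8/13, 31/39, 11/13, 1]
j=0: u_0=9/160 ∈ [2/39, 5/39) → index 1
j=1: u_1=29/160 ∈ [5/39, 8/39) → index 2
j=2: u_2=49/160 ∈ [8/39, 16/39) → index 3
j=3: u_3=69/160 ∈ [16/39, 8/13) → index 4
j=4: u_4=89/160 ∈ [16/39, 8/13) → index 4
j=5: u_5=109/160 ∈ [8/13, 31/39) → index 5
j=6: u_6=129/160 ∈ [31/39, 11/13) → index 6
j=7: u_7=149/160 ∈ [11/13, 1) → index 7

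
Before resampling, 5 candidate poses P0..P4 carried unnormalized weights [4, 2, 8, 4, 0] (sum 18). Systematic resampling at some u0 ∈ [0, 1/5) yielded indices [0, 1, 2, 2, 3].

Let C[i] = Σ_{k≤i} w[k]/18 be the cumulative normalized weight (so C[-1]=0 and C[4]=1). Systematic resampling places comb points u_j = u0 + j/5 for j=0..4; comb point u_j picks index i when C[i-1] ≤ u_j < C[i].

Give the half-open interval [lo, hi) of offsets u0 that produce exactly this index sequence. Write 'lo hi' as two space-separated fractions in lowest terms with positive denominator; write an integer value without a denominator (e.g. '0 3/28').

C = [2/9, 1/3, 7/9, 1, 1]
j=0 picked index 0: u0 ∈ [0, 2/9)
j=1 picked index 1: u0 ∈ [1/45, 2/15)
j=2 picked index 2: u0 ∈ [-1/15, 17/45)
j=3 picked index 2: u0 ∈ [-4/15, 8/45)
j=4 picked index 3: u0 ∈ [-1/45, 1/5)
intersection: [1/45, 2/15)

1/45 2/15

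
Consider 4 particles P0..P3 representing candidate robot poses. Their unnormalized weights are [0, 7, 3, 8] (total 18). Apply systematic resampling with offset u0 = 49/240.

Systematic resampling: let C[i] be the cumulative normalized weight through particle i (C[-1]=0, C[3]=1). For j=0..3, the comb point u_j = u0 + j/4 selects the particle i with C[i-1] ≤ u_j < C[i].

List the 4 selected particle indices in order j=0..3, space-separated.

C = [0, 7/18, 5/9, 1]
j=0: u_0=49/240 ∈ [0, 7/18) → index 1
j=1: u_1=109/240 ∈ [7/18, 5/9) → index 2
j=2: u_2=169/240 ∈ [5/9, 1) → index 3
j=3: u_3=229/240 ∈ [5/9, 1) → index 3

1 2 3 3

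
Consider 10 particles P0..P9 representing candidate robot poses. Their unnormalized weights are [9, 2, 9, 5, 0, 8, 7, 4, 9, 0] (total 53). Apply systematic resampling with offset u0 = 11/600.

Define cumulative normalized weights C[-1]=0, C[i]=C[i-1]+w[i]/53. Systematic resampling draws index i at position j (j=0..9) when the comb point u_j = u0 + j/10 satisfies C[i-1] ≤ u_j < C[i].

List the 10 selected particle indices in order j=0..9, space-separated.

0 0 2 2 3 5 5 6 7 8

C = [9/53, 11/53, 20/53, 25/53, 25/53, 33/53, 40/53, 44/53, 1, 1]
j=0: u_0=11/600 ∈ [0, 9/53) → index 0
j=1: u_1=71/600 ∈ [0, 9/53) → index 0
j=2: u_2=131/600 ∈ [11/53, 20/53) → index 2
j=3: u_3=191/600 ∈ [11/53, 20/53) → index 2
j=4: u_4=251/600 ∈ [20/53, 25/53) → index 3
j=5: u_5=311/600 ∈ [25/53, 33/53) → index 5
j=6: u_6=371/600 ∈ [25/53, 33/53) → index 5
j=7: u_7=431/600 ∈ [33/53, 40/53) → index 6
j=8: u_8=491/600 ∈ [40/53, 44/53) → index 7
j=9: u_9=551/600 ∈ [44/53, 1) → index 8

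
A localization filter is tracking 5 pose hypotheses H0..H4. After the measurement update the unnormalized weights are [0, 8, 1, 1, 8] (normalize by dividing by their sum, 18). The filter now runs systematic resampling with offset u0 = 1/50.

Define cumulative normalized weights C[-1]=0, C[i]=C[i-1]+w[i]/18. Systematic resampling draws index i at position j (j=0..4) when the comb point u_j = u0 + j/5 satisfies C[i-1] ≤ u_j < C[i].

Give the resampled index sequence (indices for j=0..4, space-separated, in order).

1 1 1 4 4

C = [0, 4/9, 1/2, 5/9, 1]
j=0: u_0=1/50 ∈ [0, 4/9) → index 1
j=1: u_1=11/50 ∈ [0, 4/9) → index 1
j=2: u_2=21/50 ∈ [0, 4/9) → index 1
j=3: u_3=31/50 ∈ [5/9, 1) → index 4
j=4: u_4=41/50 ∈ [5/9, 1) → index 4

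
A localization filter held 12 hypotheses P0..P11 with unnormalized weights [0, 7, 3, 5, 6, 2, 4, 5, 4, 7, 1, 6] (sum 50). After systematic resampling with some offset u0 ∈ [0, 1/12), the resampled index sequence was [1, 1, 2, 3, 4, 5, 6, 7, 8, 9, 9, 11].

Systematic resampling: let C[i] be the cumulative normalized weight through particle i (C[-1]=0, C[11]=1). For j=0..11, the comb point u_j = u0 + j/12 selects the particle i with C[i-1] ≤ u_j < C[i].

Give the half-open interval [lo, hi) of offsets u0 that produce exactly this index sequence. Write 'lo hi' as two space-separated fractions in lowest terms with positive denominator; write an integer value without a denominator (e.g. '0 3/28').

C = [0, 7/50, 1/5, 3/10, 21/50, 23/50, 27/50, 16/25, 18/25, 43/50, 22/25, 1]
j=0 picked index 1: u0 ∈ [0, 7/50)
j=1 picked index 1: u0 ∈ [-1/12, 17/300)
j=2 picked index 2: u0 ∈ [-2/75, 1/30)
j=3 picked index 3: u0 ∈ [-1/20, 1/20)
j=4 picked index 4: u0 ∈ [-1/30, 13/150)
j=5 picked index 5: u0 ∈ [1/300, 13/300)
j=6 picked index 6: u0 ∈ [-1/25, 1/25)
j=7 picked index 7: u0 ∈ [-13/300, 17/300)
j=8 picked index 8: u0 ∈ [-2/75, 4/75)
j=9 picked index 9: u0 ∈ [-3/100, 11/100)
j=10 picked index 9: u0 ∈ [-17/150, 2/75)
j=11 picked index 11: u0 ∈ [-11/300, 1/12)
intersection: [1/300, 2/75)

1/300 2/75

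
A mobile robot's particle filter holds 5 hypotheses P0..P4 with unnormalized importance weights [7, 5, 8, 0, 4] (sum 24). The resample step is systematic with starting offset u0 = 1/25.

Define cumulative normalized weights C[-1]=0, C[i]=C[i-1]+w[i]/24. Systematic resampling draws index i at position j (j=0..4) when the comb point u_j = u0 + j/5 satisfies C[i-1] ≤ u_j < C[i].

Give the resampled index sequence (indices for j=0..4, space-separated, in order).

0 0 1 2 4

C = [7/24, 1/2, 5/6, 5/6, 1]
j=0: u_0=1/25 ∈ [0, 7/24) → index 0
j=1: u_1=6/25 ∈ [0, 7/24) → index 0
j=2: u_2=11/25 ∈ [7/24, 1/2) → index 1
j=3: u_3=16/25 ∈ [1/2, 5/6) → index 2
j=4: u_4=21/25 ∈ [5/6, 1) → index 4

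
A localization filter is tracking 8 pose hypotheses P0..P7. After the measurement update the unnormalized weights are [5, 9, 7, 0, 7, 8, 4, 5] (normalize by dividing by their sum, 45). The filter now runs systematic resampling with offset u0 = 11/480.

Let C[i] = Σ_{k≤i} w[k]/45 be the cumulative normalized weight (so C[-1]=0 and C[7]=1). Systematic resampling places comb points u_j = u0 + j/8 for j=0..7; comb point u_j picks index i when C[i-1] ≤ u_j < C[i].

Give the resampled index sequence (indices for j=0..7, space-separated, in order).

C = [1/9, 14/45, 7/15, 7/15, 28/45, 4/5, 8/9, 1]
j=0: u_0=11/480 ∈ [0, 1/9) → index 0
j=1: u_1=71/480 ∈ [1/9, 14/45) → index 1
j=2: u_2=131/480 ∈ [1/9, 14/45) → index 1
j=3: u_3=191/480 ∈ [14/45, 7/15) → index 2
j=4: u_4=251/480 ∈ [7/15, 28/45) → index 4
j=5: u_5=311/480 ∈ [28/45, 4/5) → index 5
j=6: u_6=371/480 ∈ [28/45, 4/5) → index 5
j=7: u_7=431/480 ∈ [8/9, 1) → index 7

0 1 1 2 4 5 5 7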